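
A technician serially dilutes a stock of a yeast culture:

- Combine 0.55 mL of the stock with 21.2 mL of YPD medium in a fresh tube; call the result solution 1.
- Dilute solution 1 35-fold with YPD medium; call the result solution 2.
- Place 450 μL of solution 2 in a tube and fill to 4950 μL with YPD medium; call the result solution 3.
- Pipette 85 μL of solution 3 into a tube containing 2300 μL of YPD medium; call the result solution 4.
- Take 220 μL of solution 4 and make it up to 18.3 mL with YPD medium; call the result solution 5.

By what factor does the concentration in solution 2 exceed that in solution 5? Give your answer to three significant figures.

Step 1: 0.55 mL + 21.2 mL = 21.75 mL total → factor 21.75/0.55 = 39.545
Step 2: 35-fold → factor 35
Step 3: 450 μL brought to 4950 μL → factor 4950/450 = 11
Step 4: 85 μL + 2300 μL = 2385 μL total → factor 2385/85 = 28.059
Step 5: 220 μL brought to 18.3 mL → factor 18300/220 = 83.182
Dilution factor to solution 2 = 1384.1; to solution 5 = 3.5535 × 10^7
[solution 2]/[solution 5] = (factor to solution 5)/(factor to solution 2) = 3.5535 × 10^7/1384.1 = 2.57 × 10^4

2.57 × 10^4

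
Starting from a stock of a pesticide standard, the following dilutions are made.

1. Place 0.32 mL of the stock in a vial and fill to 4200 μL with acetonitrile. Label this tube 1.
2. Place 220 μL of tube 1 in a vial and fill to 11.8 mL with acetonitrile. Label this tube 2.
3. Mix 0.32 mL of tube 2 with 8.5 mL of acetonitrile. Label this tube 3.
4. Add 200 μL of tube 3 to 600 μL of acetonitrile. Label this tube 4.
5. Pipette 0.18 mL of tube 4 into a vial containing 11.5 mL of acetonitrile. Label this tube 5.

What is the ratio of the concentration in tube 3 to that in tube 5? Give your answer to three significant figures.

260

Step 1: 0.32 mL brought to 4200 μL → factor 4.2/0.32 = 13.125
Step 2: 220 μL brought to 11.8 mL → factor 11800/220 = 53.636
Step 3: 0.32 mL + 8.5 mL = 8.82 mL total → factor 8.82/0.32 = 27.562
Step 4: 200 μL + 600 μL = 800 μL total → factor 800/200 = 4
Step 5: 0.18 mL + 11.5 mL = 11.68 mL total → factor 11.68/0.18 = 64.889
Dilution factor to tube 3 = 19403; to tube 5 = 5.0363 × 10^6
[tube 3]/[tube 5] = (factor to tube 5)/(factor to tube 3) = 5.0363 × 10^6/19403 = 260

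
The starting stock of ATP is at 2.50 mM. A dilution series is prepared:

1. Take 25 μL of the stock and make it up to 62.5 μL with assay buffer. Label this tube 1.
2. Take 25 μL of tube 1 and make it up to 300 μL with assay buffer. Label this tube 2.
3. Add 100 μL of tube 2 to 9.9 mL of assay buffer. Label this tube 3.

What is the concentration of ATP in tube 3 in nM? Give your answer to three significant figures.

Step 1: 25 μL brought to 62.5 μL → factor 62.5/25 = 2.5
Step 2: 25 μL brought to 300 μL → factor 300/25 = 12
Step 3: 100 μL + 9.9 mL = 10000 μL total → factor 10000/100 = 100
Overall dilution factor = 2.5 × 12 × 100 = 3000
Final = 2.50 mM / 3000 = 0.0008333 mM = 833 nM

833 nM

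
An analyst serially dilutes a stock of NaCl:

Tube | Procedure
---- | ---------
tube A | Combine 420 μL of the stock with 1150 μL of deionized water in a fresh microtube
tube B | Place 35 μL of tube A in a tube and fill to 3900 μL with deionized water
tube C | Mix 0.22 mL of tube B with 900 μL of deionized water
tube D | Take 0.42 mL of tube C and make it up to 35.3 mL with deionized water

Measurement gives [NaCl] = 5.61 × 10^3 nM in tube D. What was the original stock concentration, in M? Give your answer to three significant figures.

Step 1: 420 μL + 1150 μL = 1570 μL total → factor 1570/420 = 3.7381
Step 2: 35 μL brought to 3900 μL → factor 3900/35 = 111.43
Step 3: 0.22 mL + 900 μL = 1.12 mL total → factor 1.12/0.22 = 5.0909
Step 4: 0.42 mL brought to 35.3 mL → factor 35.3/0.42 = 84.048
Overall dilution factor = 3.7381 × 111.43 × 5.0909 × 84.048 = 1.7822 × 10^5
Stock = 5.61 × 10^3 nM × 1.7822 × 10^5 = 9.998 × 10^8 nM = 1.00 M

1.00 M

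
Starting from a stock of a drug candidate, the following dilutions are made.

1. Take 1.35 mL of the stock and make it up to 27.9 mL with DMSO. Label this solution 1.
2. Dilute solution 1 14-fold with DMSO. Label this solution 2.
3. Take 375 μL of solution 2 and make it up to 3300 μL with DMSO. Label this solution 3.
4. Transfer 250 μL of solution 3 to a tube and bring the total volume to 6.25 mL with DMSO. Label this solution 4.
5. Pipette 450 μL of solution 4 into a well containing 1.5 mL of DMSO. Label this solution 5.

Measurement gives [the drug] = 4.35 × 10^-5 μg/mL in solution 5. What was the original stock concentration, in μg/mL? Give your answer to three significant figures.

12.0 μg/mL

Step 1: 1.35 mL brought to 27.9 mL → factor 27.9/1.35 = 20.667
Step 2: 14-fold → factor 14
Step 3: 375 μL brought to 3300 μL → factor 3300/375 = 8.8
Step 4: 250 μL brought to 6.25 mL → factor 6250/250 = 25
Step 5: 450 μL + 1.5 mL = 1950 μL total → factor 1950/450 = 4.3333
Overall dilution factor = 20.667 × 14 × 8.8 × 25 × 4.3333 = 2.7583 × 10^5
Stock = 4.35 × 10^-5 μg/mL × 2.7583 × 10^5 = 12.0 μg/mL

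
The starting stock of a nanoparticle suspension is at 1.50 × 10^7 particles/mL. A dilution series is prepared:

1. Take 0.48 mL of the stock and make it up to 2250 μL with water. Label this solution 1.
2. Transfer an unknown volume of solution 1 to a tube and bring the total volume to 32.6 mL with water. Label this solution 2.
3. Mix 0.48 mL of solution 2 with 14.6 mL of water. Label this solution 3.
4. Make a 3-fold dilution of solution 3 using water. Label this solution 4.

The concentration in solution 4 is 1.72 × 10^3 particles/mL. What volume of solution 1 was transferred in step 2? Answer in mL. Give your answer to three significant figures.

Step 1: 0.48 mL brought to 2250 μL → factor 2.25/0.48 = 4.6875
Step 2: v brought to 32.6 mL → factor = 32.6 mL/v
Step 3: 0.48 mL + 14.6 mL = 15.08 mL total → factor 15.08/0.48 = 31.417
Step 4: 3-fold → factor 3
Product of known-step factors = 441.8
Overall factor = 1.50 × 10^7 particles/mL / (1.72 × 10^3 particles/mL) = 8720.9
Step-2 factor = 8720.9 / 441.8 = 19.74
v = 32.6 mL / 19.74 = 1.65 mL

1.65 mL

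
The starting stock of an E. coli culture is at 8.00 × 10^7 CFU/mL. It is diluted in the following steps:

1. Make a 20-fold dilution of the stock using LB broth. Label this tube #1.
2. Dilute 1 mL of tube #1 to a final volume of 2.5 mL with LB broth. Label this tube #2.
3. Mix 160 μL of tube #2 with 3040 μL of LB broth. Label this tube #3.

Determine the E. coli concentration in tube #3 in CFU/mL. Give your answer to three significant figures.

Step 1: 20-fold → factor 20
Step 2: 1 mL brought to 2.5 mL → factor 2.5/1 = 2.5
Step 3: 160 μL + 3040 μL = 3200 μL total → factor 3200/160 = 20
Overall dilution factor = 20 × 2.5 × 20 = 1000
Final = 8.00 × 10^7 CFU/mL / 1000 = 8.00 × 10^4 CFU/mL

8.00 × 10^4 CFU/mL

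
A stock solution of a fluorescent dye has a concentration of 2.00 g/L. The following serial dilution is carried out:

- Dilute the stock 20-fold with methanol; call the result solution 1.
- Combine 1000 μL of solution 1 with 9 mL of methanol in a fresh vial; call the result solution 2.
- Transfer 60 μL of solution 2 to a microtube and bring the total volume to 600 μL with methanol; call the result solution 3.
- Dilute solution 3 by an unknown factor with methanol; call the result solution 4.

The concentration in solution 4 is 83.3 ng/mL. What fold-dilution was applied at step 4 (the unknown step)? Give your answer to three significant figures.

12.0-fold

Step 1: 20-fold → factor 20
Step 2: 1000 μL + 9 mL = 10000 μL total → factor 10000/1000 = 10
Step 3: 60 μL brought to 600 μL → factor 600/60 = 10
Step 4: unknown factor x
Product of known-step factors = 2000
Overall factor = 2.00 g/L / (83.3 ng/mL) = 24010
x = 24010 / 2000 = 12.0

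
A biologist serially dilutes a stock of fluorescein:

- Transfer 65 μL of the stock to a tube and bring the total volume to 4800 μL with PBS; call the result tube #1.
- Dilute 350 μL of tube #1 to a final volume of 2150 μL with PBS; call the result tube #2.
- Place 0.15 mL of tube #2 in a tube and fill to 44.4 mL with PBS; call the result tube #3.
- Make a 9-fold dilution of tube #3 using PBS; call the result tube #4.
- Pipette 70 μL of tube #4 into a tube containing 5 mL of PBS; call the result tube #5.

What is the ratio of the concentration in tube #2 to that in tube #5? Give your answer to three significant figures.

1.93 × 10^5

Step 1: 65 μL brought to 4800 μL → factor 4800/65 = 73.846
Step 2: 350 μL brought to 2150 μL → factor 2150/350 = 6.1429
Step 3: 0.15 mL brought to 44.4 mL → factor 44.4/0.15 = 296
Step 4: 9-fold → factor 9
Step 5: 70 μL + 5 mL = 5070 μL total → factor 5070/70 = 72.429
Dilution factor to tube #2 = 453.63; to tube #5 = 8.7527 × 10^7
[tube #2]/[tube #5] = (factor to tube #5)/(factor to tube #2) = 8.7527 × 10^7/453.63 = 1.93 × 10^5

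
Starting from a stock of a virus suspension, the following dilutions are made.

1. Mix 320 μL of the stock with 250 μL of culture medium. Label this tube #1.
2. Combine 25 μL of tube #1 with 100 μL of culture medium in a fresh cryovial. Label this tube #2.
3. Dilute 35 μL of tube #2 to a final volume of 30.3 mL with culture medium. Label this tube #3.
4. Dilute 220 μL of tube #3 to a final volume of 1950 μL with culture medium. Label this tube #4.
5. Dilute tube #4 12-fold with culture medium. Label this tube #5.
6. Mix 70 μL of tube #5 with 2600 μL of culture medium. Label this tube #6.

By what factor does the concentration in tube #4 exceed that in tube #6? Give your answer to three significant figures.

458

Step 1: 320 μL + 250 μL = 570 μL total → factor 570/320 = 1.7812
Step 2: 25 μL + 100 μL = 125 μL total → factor 125/25 = 5
Step 3: 35 μL brought to 30.3 mL → factor 30300/35 = 865.71
Step 4: 220 μL brought to 1950 μL → factor 1950/220 = 8.8636
Step 5: 12-fold → factor 12
Step 6: 70 μL + 2600 μL = 2670 μL total → factor 2670/70 = 38.143
Dilution factor to tube #4 = 68341; to tube #6 = 3.1281 × 10^7
[tube #4]/[tube #6] = (factor to tube #6)/(factor to tube #4) = 3.1281 × 10^7/68341 = 458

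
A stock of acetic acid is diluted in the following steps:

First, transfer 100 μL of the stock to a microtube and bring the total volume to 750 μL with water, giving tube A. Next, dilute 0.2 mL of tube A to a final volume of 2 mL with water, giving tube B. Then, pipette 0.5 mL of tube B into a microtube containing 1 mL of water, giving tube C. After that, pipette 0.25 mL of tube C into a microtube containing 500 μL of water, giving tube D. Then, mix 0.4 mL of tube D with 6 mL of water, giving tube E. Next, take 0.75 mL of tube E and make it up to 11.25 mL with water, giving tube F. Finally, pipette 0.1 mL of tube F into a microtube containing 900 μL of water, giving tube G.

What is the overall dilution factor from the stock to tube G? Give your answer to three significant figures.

Step 1: 100 μL brought to 750 μL → factor 750/100 = 7.5
Step 2: 0.2 mL brought to 2 mL → factor 2/0.2 = 10
Step 3: 0.5 mL + 1 mL = 1.5 mL total → factor 1.5/0.5 = 3
Step 4: 0.25 mL + 500 μL = 0.75 mL total → factor 0.75/0.25 = 3
Step 5: 0.4 mL + 6 mL = 6.4 mL total → factor 6.4/0.4 = 16
Step 6: 0.75 mL brought to 11.25 mL → factor 11.25/0.75 = 15
Step 7: 0.1 mL + 900 μL = 1 mL total → factor 1/0.1 = 10
Overall dilution factor = 7.5 × 10 × 3 × 3 × 16 × 15 × 10 = 1.62 × 10^6

1.62 × 10^6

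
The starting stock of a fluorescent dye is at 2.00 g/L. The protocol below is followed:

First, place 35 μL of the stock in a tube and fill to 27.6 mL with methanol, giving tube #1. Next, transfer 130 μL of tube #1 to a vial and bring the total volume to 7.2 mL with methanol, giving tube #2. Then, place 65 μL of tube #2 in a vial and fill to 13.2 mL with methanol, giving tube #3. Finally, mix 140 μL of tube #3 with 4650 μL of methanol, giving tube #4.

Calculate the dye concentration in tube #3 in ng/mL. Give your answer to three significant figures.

Step 1: 35 μL brought to 27.6 mL → factor 27600/35 = 788.57
Step 2: 130 μL brought to 7.2 mL → factor 7200/130 = 55.385
Step 3: 65 μL brought to 13.2 mL → factor 13200/65 = 203.08
Dilution factor through tube #3 = 788.57 × 55.385 × 203.08 = 8.8693 × 10^6
[tube #3] = 2.00 g/L / 8.8693 × 10^6 = 2.255 × 10^-7 g/L = 0.225 ng/mL

0.225 ng/mL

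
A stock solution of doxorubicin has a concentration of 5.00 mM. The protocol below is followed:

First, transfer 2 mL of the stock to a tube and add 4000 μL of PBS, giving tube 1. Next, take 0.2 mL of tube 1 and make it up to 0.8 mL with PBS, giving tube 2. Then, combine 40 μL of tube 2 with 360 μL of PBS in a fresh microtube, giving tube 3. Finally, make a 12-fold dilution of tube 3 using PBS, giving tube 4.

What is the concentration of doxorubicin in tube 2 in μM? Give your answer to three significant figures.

417 μM

Step 1: 2 mL + 4000 μL = 6 mL total → factor 6/2 = 3
Step 2: 0.2 mL brought to 0.8 mL → factor 0.8/0.2 = 4
Dilution factor through tube 2 = 3 × 4 = 12
[tube 2] = 5.00 mM / 12 = 0.4167 mM = 417 μM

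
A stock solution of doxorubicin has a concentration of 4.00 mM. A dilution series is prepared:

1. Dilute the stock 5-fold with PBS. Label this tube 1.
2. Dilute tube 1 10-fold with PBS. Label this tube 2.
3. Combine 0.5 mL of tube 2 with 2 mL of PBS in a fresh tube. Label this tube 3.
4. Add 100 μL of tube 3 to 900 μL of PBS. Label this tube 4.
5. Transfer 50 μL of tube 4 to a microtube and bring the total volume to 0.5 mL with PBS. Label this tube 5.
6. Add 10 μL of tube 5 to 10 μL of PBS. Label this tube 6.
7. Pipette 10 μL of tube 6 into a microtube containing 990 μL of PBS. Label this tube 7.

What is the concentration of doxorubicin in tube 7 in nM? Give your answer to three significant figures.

0.800 nM

Step 1: 5-fold → factor 5
Step 2: 10-fold → factor 10
Step 3: 0.5 mL + 2 mL = 2.5 mL total → factor 2.5/0.5 = 5
Step 4: 100 μL + 900 μL = 1000 μL total → factor 1000/100 = 10
Step 5: 50 μL brought to 0.5 mL → factor 500/50 = 10
Step 6: 10 μL + 10 μL = 20 μL total → factor 20/10 = 2
Step 7: 10 μL + 990 μL = 1000 μL total → factor 1000/10 = 100
Overall dilution factor = 5 × 10 × 5 × 10 × 10 × 2 × 100 = 5 × 10^6
Final = 4.00 mM / 5 × 10^6 = 8.000 × 10^-7 mM = 0.800 nM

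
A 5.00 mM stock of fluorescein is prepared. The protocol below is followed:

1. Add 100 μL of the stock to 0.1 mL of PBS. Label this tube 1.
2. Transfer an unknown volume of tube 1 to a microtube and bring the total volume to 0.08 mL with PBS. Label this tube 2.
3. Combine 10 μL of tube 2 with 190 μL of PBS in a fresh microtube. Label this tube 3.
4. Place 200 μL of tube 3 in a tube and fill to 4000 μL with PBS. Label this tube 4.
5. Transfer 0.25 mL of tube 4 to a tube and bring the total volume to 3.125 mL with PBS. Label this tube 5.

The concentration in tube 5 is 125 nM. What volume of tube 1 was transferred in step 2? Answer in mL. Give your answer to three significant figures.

Step 1: 100 μL + 0.1 mL = 200 μL total → factor 200/100 = 2
Step 2: v brought to 0.08 mL → factor = 0.08 mL/v
Step 3: 10 μL + 190 μL = 200 μL total → factor 200/10 = 20
Step 4: 200 μL brought to 4000 μL → factor 4000/200 = 20
Step 5: 0.25 mL brought to 3.125 mL → factor 3.125/0.25 = 12.5
Product of known-step factors = 10000
Overall factor = 5.00 mM / (125 nM) = 40000
Step-2 factor = 40000 / 10000 = 4
v = 0.08 mL / 4 = 0.0200 mL

0.0200 mL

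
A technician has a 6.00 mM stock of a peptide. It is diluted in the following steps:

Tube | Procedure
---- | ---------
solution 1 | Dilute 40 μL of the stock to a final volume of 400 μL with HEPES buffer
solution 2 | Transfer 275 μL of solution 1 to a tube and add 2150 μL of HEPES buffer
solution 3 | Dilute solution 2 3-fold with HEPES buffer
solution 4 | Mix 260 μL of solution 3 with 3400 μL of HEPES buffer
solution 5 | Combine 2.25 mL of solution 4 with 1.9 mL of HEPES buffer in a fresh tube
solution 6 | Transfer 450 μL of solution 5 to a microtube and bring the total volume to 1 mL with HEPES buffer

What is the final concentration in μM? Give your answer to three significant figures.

Step 1: 40 μL brought to 400 μL → factor 400/40 = 10
Step 2: 275 μL + 2150 μL = 2425 μL total → factor 2425/275 = 8.8182
Step 3: 3-fold → factor 3
Step 4: 260 μL + 3400 μL = 3660 μL total → factor 3660/260 = 14.077
Step 5: 2.25 mL + 1.9 mL = 4.15 mL total → factor 4.15/2.25 = 1.8444
Step 6: 450 μL brought to 1 mL → factor 1000/450 = 2.2222
Overall dilution factor = 10 × 8.8182 × 3 × 14.077 × 1.8444 × 2.2222 = 15264
Final = 6.00 mM / 15264 = 0.0003931 mM = 0.393 μM

0.393 μM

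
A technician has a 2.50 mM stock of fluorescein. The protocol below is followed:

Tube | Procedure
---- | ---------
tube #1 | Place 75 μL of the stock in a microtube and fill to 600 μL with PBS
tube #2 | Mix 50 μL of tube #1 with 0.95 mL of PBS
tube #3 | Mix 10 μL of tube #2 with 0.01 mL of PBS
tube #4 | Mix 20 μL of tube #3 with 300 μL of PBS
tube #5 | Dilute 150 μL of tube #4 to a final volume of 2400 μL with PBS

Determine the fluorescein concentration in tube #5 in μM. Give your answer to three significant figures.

0.0305 μM

Step 1: 75 μL brought to 600 μL → factor 600/75 = 8
Step 2: 50 μL + 0.95 mL = 1000 μL total → factor 1000/50 = 20
Step 3: 10 μL + 0.01 mL = 20 μL total → factor 20/10 = 2
Step 4: 20 μL + 300 μL = 320 μL total → factor 320/20 = 16
Step 5: 150 μL brought to 2400 μL → factor 2400/150 = 16
Overall dilution factor = 8 × 20 × 2 × 16 × 16 = 81920
Final = 2.50 mM / 81920 = 3.052 × 10^-5 mM = 0.0305 μM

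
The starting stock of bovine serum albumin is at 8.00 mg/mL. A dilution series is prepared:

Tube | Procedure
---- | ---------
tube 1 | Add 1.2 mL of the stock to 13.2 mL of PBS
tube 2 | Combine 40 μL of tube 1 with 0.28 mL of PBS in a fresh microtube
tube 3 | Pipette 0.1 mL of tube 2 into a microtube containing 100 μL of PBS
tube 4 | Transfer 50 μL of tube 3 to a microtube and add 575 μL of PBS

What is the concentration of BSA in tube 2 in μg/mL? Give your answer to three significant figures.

83.3 μg/mL

Step 1: 1.2 mL + 13.2 mL = 14.4 mL total → factor 14.4/1.2 = 12
Step 2: 40 μL + 0.28 mL = 320 μL total → factor 320/40 = 8
Dilution factor through tube 2 = 12 × 8 = 96
[tube 2] = 8.00 mg/mL / 96 = 0.08333 mg/mL = 83.3 μg/mL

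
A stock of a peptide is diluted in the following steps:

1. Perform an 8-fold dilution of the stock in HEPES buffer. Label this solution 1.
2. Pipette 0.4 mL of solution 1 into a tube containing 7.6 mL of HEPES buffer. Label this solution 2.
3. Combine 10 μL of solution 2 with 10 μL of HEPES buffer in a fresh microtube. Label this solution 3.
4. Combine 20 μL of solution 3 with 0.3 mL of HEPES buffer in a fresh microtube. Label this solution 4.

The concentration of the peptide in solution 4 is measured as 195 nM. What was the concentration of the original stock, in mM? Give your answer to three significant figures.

Step 1: 8-fold → factor 8
Step 2: 0.4 mL + 7.6 mL = 8 mL total → factor 8/0.4 = 20
Step 3: 10 μL + 10 μL = 20 μL total → factor 20/10 = 2
Step 4: 20 μL + 0.3 mL = 320 μL total → factor 320/20 = 16
Overall dilution factor = 8 × 20 × 2 × 16 = 5120
Stock = 195 nM × 5120 = 9.984 × 10^5 nM = 0.998 mM

0.998 mM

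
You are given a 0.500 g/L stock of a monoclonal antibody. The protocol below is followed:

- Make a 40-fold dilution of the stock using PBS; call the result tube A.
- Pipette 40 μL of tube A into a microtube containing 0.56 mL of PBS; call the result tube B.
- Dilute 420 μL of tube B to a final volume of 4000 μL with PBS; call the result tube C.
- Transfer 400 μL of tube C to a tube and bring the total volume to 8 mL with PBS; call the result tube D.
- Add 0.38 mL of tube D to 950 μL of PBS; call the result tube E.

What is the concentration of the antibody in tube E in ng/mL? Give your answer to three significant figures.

1.25 ng/mL

Step 1: 40-fold → factor 40
Step 2: 40 μL + 0.56 mL = 600 μL total → factor 600/40 = 15
Step 3: 420 μL brought to 4000 μL → factor 4000/420 = 9.5238
Step 4: 400 μL brought to 8 mL → factor 8000/400 = 20
Step 5: 0.38 mL + 950 μL = 1.33 mL total → factor 1.33/0.38 = 3.5
Overall dilution factor = 40 × 15 × 9.5238 × 20 × 3.5 = 4 × 10^5
Final = 0.500 g/L / 4 × 10^5 = 1.250 × 10^-6 g/L = 1.25 ng/mL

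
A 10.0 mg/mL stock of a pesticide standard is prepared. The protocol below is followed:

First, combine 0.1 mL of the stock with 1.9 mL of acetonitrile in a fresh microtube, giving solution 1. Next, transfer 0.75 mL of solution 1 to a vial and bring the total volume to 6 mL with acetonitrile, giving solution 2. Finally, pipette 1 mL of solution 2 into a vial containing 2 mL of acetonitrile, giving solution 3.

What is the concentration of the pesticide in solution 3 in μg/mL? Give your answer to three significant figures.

Step 1: 0.1 mL + 1.9 mL = 2 mL total → factor 2/0.1 = 20
Step 2: 0.75 mL brought to 6 mL → factor 6/0.75 = 8
Step 3: 1 mL + 2 mL = 3 mL total → factor 3/1 = 3
Overall dilution factor = 20 × 8 × 3 = 480
Final = 10.0 mg/mL / 480 = 0.02083 mg/mL = 20.8 μg/mL

20.8 μg/mL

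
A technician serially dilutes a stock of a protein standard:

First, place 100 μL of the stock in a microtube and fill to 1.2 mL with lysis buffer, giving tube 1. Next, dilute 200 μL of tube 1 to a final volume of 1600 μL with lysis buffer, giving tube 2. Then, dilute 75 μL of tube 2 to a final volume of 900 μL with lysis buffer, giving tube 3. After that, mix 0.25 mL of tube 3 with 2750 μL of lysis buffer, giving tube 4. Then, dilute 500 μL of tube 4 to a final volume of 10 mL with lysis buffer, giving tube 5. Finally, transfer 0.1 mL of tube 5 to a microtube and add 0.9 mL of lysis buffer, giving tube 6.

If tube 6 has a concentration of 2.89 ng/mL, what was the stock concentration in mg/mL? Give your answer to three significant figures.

7.99 mg/mL

Step 1: 100 μL brought to 1.2 mL → factor 1200/100 = 12
Step 2: 200 μL brought to 1600 μL → factor 1600/200 = 8
Step 3: 75 μL brought to 900 μL → factor 900/75 = 12
Step 4: 0.25 mL + 2750 μL = 3 mL total → factor 3/0.25 = 12
Step 5: 500 μL brought to 10 mL → factor 10000/500 = 20
Step 6: 0.1 mL + 0.9 mL = 1 mL total → factor 1/0.1 = 10
Overall dilution factor = 12 × 8 × 12 × 12 × 20 × 10 = 2.7648 × 10^6
Stock = 2.89 ng/mL × 2.7648 × 10^6 = 7.990 × 10^6 ng/mL = 7.99 mg/mL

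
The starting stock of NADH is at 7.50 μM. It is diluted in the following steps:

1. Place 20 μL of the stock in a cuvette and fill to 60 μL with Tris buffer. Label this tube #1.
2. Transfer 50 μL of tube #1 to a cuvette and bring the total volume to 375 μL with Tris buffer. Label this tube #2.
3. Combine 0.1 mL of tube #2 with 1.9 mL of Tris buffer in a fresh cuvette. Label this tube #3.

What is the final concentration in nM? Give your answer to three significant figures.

Step 1: 20 μL brought to 60 μL → factor 60/20 = 3
Step 2: 50 μL brought to 375 μL → factor 375/50 = 7.5
Step 3: 0.1 mL + 1.9 mL = 2 mL total → factor 2/0.1 = 20
Overall dilution factor = 3 × 7.5 × 20 = 450
Final = 7.50 μM / 450 = 0.01667 μM = 16.7 nM

16.7 nM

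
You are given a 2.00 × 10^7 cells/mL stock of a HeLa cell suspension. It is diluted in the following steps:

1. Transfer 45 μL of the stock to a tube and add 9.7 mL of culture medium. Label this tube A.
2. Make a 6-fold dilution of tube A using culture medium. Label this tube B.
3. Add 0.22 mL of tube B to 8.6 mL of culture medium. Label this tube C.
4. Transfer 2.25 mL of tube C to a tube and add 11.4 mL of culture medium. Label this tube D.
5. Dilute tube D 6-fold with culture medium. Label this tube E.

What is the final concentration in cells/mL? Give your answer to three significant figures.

10.5 cells/mL

Step 1: 45 μL + 9.7 mL = 9745 μL total → factor 9745/45 = 216.56
Step 2: 6-fold → factor 6
Step 3: 0.22 mL + 8.6 mL = 8.82 mL total → factor 8.82/0.22 = 40.091
Step 4: 2.25 mL + 11.4 mL = 13.65 mL total → factor 13.65/2.25 = 6.0667
Step 5: 6-fold → factor 6
Overall dilution factor = 216.56 × 6 × 40.091 × 6.0667 × 6 = 1.8961 × 10^6
Final = 2.00 × 10^7 cells/mL / 1.8961 × 10^6 = 10.5 cells/mL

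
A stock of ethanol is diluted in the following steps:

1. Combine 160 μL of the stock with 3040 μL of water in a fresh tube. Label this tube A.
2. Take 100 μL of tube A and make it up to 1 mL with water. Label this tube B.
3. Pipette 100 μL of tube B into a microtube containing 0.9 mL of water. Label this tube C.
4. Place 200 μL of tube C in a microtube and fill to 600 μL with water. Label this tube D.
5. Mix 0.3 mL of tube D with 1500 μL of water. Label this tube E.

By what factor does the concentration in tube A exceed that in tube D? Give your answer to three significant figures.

300

Step 1: 160 μL + 3040 μL = 3200 μL total → factor 3200/160 = 20
Step 2: 100 μL brought to 1 mL → factor 1000/100 = 10
Step 3: 100 μL + 0.9 mL = 1000 μL total → factor 1000/100 = 10
Step 4: 200 μL brought to 600 μL → factor 600/200 = 3
Dilution factor to tube A = 20; to tube D = 6000
[tube A]/[tube D] = (factor to tube D)/(factor to tube A) = 6000/20 = 300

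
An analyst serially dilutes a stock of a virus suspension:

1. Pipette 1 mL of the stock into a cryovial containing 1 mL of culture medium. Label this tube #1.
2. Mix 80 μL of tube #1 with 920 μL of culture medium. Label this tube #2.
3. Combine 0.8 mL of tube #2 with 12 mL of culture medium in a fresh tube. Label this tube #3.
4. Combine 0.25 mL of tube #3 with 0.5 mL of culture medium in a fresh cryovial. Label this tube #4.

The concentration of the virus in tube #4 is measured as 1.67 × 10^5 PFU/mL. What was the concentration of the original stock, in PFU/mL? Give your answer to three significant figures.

Step 1: 1 mL + 1 mL = 2 mL total → factor 2/1 = 2
Step 2: 80 μL + 920 μL = 1000 μL total → factor 1000/80 = 12.5
Step 3: 0.8 mL + 12 mL = 12.8 mL total → factor 12.8/0.8 = 16
Step 4: 0.25 mL + 0.5 mL = 0.75 mL total → factor 0.75/0.25 = 3
Overall dilution factor = 2 × 12.5 × 16 × 3 = 1200
Stock = 1.67 × 10^5 PFU/mL × 1200 = 2.00 × 10^8 PFU/mL

2.00 × 10^8 PFU/mL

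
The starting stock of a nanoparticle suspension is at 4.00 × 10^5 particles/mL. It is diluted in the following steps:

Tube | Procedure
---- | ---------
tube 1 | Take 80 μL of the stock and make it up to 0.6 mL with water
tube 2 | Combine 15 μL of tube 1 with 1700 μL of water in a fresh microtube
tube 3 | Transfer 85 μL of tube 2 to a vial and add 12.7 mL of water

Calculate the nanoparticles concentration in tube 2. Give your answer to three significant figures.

466 particles/mL

Step 1: 80 μL brought to 0.6 mL → factor 600/80 = 7.5
Step 2: 15 μL + 1700 μL = 1715 μL total → factor 1715/15 = 114.33
Dilution factor through tube 2 = 7.5 × 114.33 = 857.5
[tube 2] = 4.00 × 10^5 particles/mL / 857.5 = 466 particles/mL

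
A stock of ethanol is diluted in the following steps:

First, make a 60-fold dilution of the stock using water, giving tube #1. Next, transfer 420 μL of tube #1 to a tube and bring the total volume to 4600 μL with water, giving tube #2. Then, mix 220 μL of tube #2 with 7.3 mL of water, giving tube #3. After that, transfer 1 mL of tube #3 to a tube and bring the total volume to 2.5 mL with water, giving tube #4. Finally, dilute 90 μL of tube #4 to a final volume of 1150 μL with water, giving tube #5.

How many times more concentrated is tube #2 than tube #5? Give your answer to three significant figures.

Step 1: 60-fold → factor 60
Step 2: 420 μL brought to 4600 μL → factor 4600/420 = 10.952
Step 3: 220 μL + 7.3 mL = 7520 μL total → factor 7520/220 = 34.182
Step 4: 1 mL brought to 2.5 mL → factor 2.5/1 = 2.5
Step 5: 90 μL brought to 1150 μL → factor 1150/90 = 12.778
Dilution factor to tube #2 = 657.14; to tube #5 = 7.1755 × 10^5
[tube #2]/[tube #5] = (factor to tube #5)/(factor to tube #2) = 7.1755 × 10^5/657.14 = 1.09 × 10^3

1.09 × 10^3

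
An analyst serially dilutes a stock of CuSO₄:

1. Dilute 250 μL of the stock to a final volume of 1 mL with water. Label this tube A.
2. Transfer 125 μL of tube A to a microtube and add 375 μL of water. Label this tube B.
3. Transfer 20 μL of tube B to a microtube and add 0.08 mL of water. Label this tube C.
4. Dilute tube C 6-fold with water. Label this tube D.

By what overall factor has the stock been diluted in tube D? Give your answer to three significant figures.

Step 1: 250 μL brought to 1 mL → factor 1000/250 = 4
Step 2: 125 μL + 375 μL = 500 μL total → factor 500/125 = 4
Step 3: 20 μL + 0.08 mL = 100 μL total → factor 100/20 = 5
Step 4: 6-fold → factor 6
Overall dilution factor = 4 × 4 × 5 × 6 = 480

480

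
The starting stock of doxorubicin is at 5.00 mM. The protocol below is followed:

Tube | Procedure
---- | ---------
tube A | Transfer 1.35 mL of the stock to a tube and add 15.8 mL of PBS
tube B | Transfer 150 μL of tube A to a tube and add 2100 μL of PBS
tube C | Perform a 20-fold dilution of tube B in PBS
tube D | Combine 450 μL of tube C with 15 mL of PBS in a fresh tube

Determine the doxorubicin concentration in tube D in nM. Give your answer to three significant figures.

38.2 nM

Step 1: 1.35 mL + 15.8 mL = 17.15 mL total → factor 17.15/1.35 = 12.704
Step 2: 150 μL + 2100 μL = 2250 μL total → factor 2250/150 = 15
Step 3: 20-fold → factor 20
Step 4: 450 μL + 15 mL = 15450 μL total → factor 15450/450 = 34.333
Overall dilution factor = 12.704 × 15 × 20 × 34.333 = 1.3085 × 10^5
Final = 5.00 mM / 1.3085 × 10^5 = 3.821 × 10^-5 mM = 38.2 nM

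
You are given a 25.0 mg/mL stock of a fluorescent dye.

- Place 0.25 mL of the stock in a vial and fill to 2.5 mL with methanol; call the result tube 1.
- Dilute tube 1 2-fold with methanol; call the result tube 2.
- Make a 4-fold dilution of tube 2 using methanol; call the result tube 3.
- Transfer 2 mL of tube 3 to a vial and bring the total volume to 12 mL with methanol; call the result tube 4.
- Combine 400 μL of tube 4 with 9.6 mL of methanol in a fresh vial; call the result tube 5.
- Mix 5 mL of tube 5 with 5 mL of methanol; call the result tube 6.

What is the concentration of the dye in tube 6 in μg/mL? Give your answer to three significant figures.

Step 1: 0.25 mL brought to 2.5 mL → factor 2.5/0.25 = 10
Step 2: 2-fold → factor 2
Step 3: 4-fold → factor 4
Step 4: 2 mL brought to 12 mL → factor 12/2 = 6
Step 5: 400 μL + 9.6 mL = 10000 μL total → factor 10000/400 = 25
Step 6: 5 mL + 5 mL = 10 mL total → factor 10/5 = 2
Overall dilution factor = 10 × 2 × 4 × 6 × 25 × 2 = 24000
Final = 25.0 mg/mL / 24000 = 0.001042 mg/mL = 1.04 μg/mL

1.04 μg/mL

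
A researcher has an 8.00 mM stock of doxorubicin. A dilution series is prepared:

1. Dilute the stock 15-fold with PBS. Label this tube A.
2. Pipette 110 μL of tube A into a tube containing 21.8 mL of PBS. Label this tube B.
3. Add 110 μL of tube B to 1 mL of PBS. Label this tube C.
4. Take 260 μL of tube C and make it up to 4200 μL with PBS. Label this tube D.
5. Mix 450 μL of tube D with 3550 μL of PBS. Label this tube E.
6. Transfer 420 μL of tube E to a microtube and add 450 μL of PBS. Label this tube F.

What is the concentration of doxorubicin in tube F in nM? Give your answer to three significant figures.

Step 1: 15-fold → factor 15
Step 2: 110 μL + 21.8 mL = 21910 μL total → factor 21910/110 = 199.18
Step 3: 110 μL + 1 mL = 1110 μL total → factor 1110/110 = 10.091
Step 4: 260 μL brought to 4200 μL → factor 4200/260 = 16.154
Step 5: 450 μL + 3550 μL = 4000 μL total → factor 4000/450 = 8.8889
Step 6: 420 μL + 450 μL = 870 μL total → factor 870/420 = 2.0714
Overall dilution factor = 15 × 199.18 × 10.091 × 16.154 × 8.8889 × 2.0714 = 8.9674 × 10^6
Final = 8.00 mM / 8.9674 × 10^6 = 8.921 × 10^-7 mM = 0.892 nM

0.892 nM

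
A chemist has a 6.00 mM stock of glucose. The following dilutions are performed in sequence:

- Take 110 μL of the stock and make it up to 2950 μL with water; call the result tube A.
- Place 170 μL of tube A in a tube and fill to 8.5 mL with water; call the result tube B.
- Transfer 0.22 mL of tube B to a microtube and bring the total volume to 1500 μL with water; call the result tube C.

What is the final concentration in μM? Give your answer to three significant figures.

Step 1: 110 μL brought to 2950 μL → factor 2950/110 = 26.818
Step 2: 170 μL brought to 8.5 mL → factor 8500/170 = 50
Step 3: 0.22 mL brought to 1500 μL → factor 1.5/0.22 = 6.8182
Overall dilution factor = 26.818 × 50 × 6.8182 = 9142.6
Final = 6.00 mM / 9142.6 = 0.0006563 mM = 0.656 μM

0.656 μM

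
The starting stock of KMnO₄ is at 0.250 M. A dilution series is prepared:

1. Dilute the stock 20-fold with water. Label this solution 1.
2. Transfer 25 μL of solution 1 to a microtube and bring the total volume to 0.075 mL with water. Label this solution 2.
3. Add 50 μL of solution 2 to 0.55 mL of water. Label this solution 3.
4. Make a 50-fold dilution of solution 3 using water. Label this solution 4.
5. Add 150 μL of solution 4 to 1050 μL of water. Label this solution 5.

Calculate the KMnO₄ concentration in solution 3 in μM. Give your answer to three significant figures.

Step 1: 20-fold → factor 20
Step 2: 25 μL brought to 0.075 mL → factor 75/25 = 3
Step 3: 50 μL + 0.55 mL = 600 μL total → factor 600/50 = 12
Dilution factor through solution 3 = 20 × 3 × 12 = 720
[solution 3] = 0.250 M / 720 = 0.0003472 M = 347 μM

347 μM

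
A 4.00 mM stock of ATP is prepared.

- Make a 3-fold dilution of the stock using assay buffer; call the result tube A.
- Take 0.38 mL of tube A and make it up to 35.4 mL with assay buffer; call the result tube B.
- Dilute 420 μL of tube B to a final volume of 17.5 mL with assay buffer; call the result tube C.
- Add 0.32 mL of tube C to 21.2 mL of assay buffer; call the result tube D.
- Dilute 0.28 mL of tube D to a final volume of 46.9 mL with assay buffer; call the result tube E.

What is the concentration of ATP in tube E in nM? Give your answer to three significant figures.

0.0305 nM

Step 1: 3-fold → factor 3
Step 2: 0.38 mL brought to 35.4 mL → factor 35.4/0.38 = 93.158
Step 3: 420 μL brought to 17.5 mL → factor 17500/420 = 41.667
Step 4: 0.32 mL + 21.2 mL = 21.52 mL total → factor 21.52/0.32 = 67.25
Step 5: 0.28 mL brought to 46.9 mL → factor 46.9/0.28 = 167.5
Overall dilution factor = 3 × 93.158 × 41.667 × 67.25 × 167.5 = 1.3117 × 10^8
Final = 4.00 mM / 1.3117 × 10^8 = 3.049 × 10^-8 mM = 0.0305 nM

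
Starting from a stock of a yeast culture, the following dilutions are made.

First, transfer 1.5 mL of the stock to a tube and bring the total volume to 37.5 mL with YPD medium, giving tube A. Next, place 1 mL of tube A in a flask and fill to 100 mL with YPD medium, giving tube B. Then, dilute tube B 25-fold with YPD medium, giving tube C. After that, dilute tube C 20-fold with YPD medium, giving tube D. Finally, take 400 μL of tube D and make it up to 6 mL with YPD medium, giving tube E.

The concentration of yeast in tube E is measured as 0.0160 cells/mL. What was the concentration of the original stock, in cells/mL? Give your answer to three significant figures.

Step 1: 1.5 mL brought to 37.5 mL → factor 37.5/1.5 = 25
Step 2: 1 mL brought to 100 mL → factor 100/1 = 100
Step 3: 25-fold → factor 25
Step 4: 20-fold → factor 20
Step 5: 400 μL brought to 6 mL → factor 6000/400 = 15
Overall dilution factor = 25 × 100 × 25 × 20 × 15 = 1.875 × 10^7
Stock = 0.0160 cells/mL × 1.875 × 10^7 = 3.00 × 10^5 cells/mL

3.00 × 10^5 cells/mL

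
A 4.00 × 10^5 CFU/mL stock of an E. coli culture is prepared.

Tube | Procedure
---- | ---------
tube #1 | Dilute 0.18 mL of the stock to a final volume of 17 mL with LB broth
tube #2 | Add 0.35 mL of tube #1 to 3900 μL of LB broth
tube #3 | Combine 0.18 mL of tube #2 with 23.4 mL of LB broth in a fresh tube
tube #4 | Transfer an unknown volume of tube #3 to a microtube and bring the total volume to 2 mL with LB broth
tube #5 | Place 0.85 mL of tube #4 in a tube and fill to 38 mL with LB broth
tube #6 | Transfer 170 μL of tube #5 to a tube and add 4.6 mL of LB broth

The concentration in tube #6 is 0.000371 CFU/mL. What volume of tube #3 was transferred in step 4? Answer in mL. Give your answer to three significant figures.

0.350 mL

Step 1: 0.18 mL brought to 17 mL → factor 17/0.18 = 94.444
Step 2: 0.35 mL + 3900 μL = 4.25 mL total → factor 4.25/0.35 = 12.143
Step 3: 0.18 mL + 23.4 mL = 23.58 mL total → factor 23.58/0.18 = 131
Step 4: v brought to 2 mL → factor = 2 mL/v
Step 5: 0.85 mL brought to 38 mL → factor 38/0.85 = 44.706
Step 6: 170 μL + 4.6 mL = 4770 μL total → factor 4770/170 = 28.059
Product of known-step factors = 1.8845 × 10^8
Overall factor = 4.00 × 10^5 CFU/mL / (0.000371 CFU/mL) = 1.0782 × 10^9
Step-4 factor = 1.0782 × 10^9 / 1.8845 × 10^8 = 5.7212
v = 2 mL / 5.7212 = 0.350 mL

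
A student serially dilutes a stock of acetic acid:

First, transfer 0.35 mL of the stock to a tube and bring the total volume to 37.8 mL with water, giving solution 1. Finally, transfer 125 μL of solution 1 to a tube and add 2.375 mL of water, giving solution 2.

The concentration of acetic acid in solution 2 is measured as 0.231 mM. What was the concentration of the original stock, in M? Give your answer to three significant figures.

0.499 M

Step 1: 0.35 mL brought to 37.8 mL → factor 37.8/0.35 = 108
Step 2: 125 μL + 2.375 mL = 2500 μL total → factor 2500/125 = 20
Overall dilution factor = 108 × 20 = 2160
Stock = 0.231 mM × 2160 = 499.0 mM = 0.499 M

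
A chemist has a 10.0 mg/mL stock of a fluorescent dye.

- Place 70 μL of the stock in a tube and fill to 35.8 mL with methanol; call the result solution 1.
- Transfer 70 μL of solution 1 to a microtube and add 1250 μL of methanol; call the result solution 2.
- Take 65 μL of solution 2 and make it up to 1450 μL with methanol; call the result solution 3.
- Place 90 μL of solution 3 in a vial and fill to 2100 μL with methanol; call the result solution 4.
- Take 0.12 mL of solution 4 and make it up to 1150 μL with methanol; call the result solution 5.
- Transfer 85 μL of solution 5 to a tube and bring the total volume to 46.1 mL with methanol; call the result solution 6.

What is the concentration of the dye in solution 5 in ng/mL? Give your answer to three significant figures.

Step 1: 70 μL brought to 35.8 mL → factor 35800/70 = 511.43
Step 2: 70 μL + 1250 μL = 1320 μL total → factor 1320/70 = 18.857
Step 3: 65 μL brought to 1450 μL → factor 1450/65 = 22.308
Step 4: 90 μL brought to 2100 μL → factor 2100/90 = 23.333
Step 5: 0.12 mL brought to 1150 μL → factor 1.15/0.12 = 9.5833
Dilution factor through solution 5 = 511.43 × 18.857 × 22.308 × 23.333 × 9.5833 = 4.8107 × 10^7
[solution 5] = 10.0 mg/mL / 4.8107 × 10^7 = 2.079 × 10^-7 mg/mL = 0.208 ng/mL

0.208 ng/mL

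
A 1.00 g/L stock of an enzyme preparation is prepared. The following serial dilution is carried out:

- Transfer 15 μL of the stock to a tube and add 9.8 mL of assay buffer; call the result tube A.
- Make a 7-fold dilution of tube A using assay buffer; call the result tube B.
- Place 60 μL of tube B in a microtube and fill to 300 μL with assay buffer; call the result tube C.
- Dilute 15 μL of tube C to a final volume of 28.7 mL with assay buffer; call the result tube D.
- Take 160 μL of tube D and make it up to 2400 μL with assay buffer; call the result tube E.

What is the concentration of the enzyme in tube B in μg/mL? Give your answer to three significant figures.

0.218 μg/mL

Step 1: 15 μL + 9.8 mL = 9815 μL total → factor 9815/15 = 654.33
Step 2: 7-fold → factor 7
Dilution factor through tube B = 654.33 × 7 = 4580.3
[tube B] = 1.00 g/L / 4580.3 = 0.0002183 g/L = 0.218 μg/mL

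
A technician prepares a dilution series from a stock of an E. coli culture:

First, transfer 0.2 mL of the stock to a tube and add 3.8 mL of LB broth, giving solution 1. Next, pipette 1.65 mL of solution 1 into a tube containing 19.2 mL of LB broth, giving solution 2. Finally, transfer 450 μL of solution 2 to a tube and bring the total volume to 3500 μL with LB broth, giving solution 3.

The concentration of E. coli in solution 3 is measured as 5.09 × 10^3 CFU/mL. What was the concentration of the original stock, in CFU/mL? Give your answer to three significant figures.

Step 1: 0.2 mL + 3.8 mL = 4 mL total → factor 4/0.2 = 20
Step 2: 1.65 mL + 19.2 mL = 20.85 mL total → factor 20.85/1.65 = 12.636
Step 3: 450 μL brought to 3500 μL → factor 3500/450 = 7.7778
Overall dilution factor = 20 × 12.636 × 7.7778 = 1965.7
Stock = 5.09 × 10^3 CFU/mL × 1965.7 = 1.00 × 10^7 CFU/mL

1.00 × 10^7 CFU/mL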